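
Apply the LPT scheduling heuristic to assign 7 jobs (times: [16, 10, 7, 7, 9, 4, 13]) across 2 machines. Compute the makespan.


Sort jobs in decreasing order (LPT): [16, 13, 10, 9, 7, 7, 4]
Assign each job to the least loaded machine:
  Machine 1: jobs [16, 9, 7], load = 32
  Machine 2: jobs [13, 10, 7, 4], load = 34
Makespan = max load = 34

34


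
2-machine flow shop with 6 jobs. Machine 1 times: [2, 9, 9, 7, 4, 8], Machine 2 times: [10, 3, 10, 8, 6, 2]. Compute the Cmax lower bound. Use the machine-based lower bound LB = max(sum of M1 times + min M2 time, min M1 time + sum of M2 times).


LB1 = sum(M1 times) + min(M2 times) = 39 + 2 = 41
LB2 = min(M1 times) + sum(M2 times) = 2 + 39 = 41
Lower bound = max(LB1, LB2) = max(41, 41) = 41

41


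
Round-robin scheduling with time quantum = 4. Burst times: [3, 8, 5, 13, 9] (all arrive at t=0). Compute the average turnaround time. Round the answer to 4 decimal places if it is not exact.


Time quantum = 4
Execution trace:
  J1 runs 3 units, time = 3
  J2 runs 4 units, time = 7
  J3 runs 4 units, time = 11
  J4 runs 4 units, time = 15
  J5 runs 4 units, time = 19
  J2 runs 4 units, time = 23
  J3 runs 1 units, time = 24
  J4 runs 4 units, time = 28
  J5 runs 4 units, time = 32
  J4 runs 4 units, time = 36
  J5 runs 1 units, time = 37
  J4 runs 1 units, time = 38
Finish times: [3, 23, 24, 38, 37]
Average turnaround = 125/5 = 25.0

25.0


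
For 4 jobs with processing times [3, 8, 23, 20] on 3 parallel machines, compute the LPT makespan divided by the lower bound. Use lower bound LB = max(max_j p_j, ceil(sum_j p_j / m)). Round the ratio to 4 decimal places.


LPT order: [23, 20, 8, 3]
Machine loads after assignment: [23, 20, 11]
LPT makespan = 23
Lower bound = max(max_job, ceil(total/3)) = max(23, 18) = 23
Ratio = 23 / 23 = 1.0

1.0


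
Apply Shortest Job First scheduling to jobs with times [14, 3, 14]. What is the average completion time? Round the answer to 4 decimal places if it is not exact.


SJF order (ascending): [3, 14, 14]
Completion times:
  Job 1: burst=3, C=3
  Job 2: burst=14, C=17
  Job 3: burst=14, C=31
Average completion = 51/3 = 17.0

17.0


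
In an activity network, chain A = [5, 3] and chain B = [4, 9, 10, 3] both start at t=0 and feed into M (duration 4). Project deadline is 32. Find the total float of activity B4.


Forward pass: ES(B4) = sum of predecessors on chain B = 23
EF = ES + duration = 23 + 3 = 26
Backward pass: LF(M) = deadline = 32; LS(M) = 32 - 4 = 28
LF(B4) = LS(M) - sum(successors on chain B) = 28 - 0 = 28
LS = LF - duration = 28 - 3 = 25
Total float = LS - ES = 25 - 23 = 2

2


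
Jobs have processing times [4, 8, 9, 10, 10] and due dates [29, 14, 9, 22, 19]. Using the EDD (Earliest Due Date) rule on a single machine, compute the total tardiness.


Sort by due date (EDD order): [(9, 9), (8, 14), (10, 19), (10, 22), (4, 29)]
Compute completion times and tardiness:
  Job 1: p=9, d=9, C=9, tardiness=max(0,9-9)=0
  Job 2: p=8, d=14, C=17, tardiness=max(0,17-14)=3
  Job 3: p=10, d=19, C=27, tardiness=max(0,27-19)=8
  Job 4: p=10, d=22, C=37, tardiness=max(0,37-22)=15
  Job 5: p=4, d=29, C=41, tardiness=max(0,41-29)=12
Total tardiness = 38

38


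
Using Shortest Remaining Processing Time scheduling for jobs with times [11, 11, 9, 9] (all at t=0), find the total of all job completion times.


Since all jobs arrive at t=0, SRPT equals SPT ordering.
SPT order: [9, 9, 11, 11]
Completion times:
  Job 1: p=9, C=9
  Job 2: p=9, C=18
  Job 3: p=11, C=29
  Job 4: p=11, C=40
Total completion time = 9 + 18 + 29 + 40 = 96

96


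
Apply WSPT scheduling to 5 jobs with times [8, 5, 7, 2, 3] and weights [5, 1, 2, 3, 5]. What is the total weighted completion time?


Compute p/w ratios and sort ascending (WSPT): [(3, 5), (2, 3), (8, 5), (7, 2), (5, 1)]
Compute weighted completion times:
  Job (p=3,w=5): C=3, w*C=5*3=15
  Job (p=2,w=3): C=5, w*C=3*5=15
  Job (p=8,w=5): C=13, w*C=5*13=65
  Job (p=7,w=2): C=20, w*C=2*20=40
  Job (p=5,w=1): C=25, w*C=1*25=25
Total weighted completion time = 160

160


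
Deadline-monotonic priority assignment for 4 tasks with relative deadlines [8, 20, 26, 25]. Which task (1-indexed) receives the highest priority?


Sort tasks by relative deadline (ascending):
  Task 1: deadline = 8
  Task 2: deadline = 20
  Task 4: deadline = 25
  Task 3: deadline = 26
Priority order (highest first): [1, 2, 4, 3]
Highest priority task = 1

1


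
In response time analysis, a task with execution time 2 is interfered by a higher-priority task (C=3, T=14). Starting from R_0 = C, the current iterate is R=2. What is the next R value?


R_next = C + ceil(R_prev / T_hp) * C_hp
ceil(2 / 14) = ceil(0.1429) = 1
Interference = 1 * 3 = 3
R_next = 2 + 3 = 5

5


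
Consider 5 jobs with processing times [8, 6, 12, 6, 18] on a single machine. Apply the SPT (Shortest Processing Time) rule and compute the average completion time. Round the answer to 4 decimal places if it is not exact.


Sort jobs by processing time (SPT order): [6, 6, 8, 12, 18]
Compute completion times sequentially:
  Job 1: processing = 6, completes at 6
  Job 2: processing = 6, completes at 12
  Job 3: processing = 8, completes at 20
  Job 4: processing = 12, completes at 32
  Job 5: processing = 18, completes at 50
Sum of completion times = 120
Average completion time = 120/5 = 24.0

24.0


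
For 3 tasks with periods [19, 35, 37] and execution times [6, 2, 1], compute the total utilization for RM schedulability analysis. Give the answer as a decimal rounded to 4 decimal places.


Compute individual utilizations (exact fractions):
  Task 1: C/T = 6/19 (approx. 0.3158)
  Task 2: C/T = 2/35 (approx. 0.0571)
  Task 3: C/T = 1/37 (approx. 0.027)
Total utilization U = 6/19 + 2/35 + 1/37 = 9841/24605
Rounded to 4 decimal places: U = 0.4000
RM (Liu & Layland) bound for 3 tasks = 0.779763; compare with U = 9841/24605 (approx. 0.399959)
U <= bound, so schedulable by RM sufficient condition.

0.4000


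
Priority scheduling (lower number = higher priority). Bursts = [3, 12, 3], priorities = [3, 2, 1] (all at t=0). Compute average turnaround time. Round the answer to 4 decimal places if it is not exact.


Sort by priority (ascending = highest first):
Order: [(1, 3), (2, 12), (3, 3)]
Completion times:
  Priority 1, burst=3, C=3
  Priority 2, burst=12, C=15
  Priority 3, burst=3, C=18
Average turnaround = 36/3 = 12.0

12.0


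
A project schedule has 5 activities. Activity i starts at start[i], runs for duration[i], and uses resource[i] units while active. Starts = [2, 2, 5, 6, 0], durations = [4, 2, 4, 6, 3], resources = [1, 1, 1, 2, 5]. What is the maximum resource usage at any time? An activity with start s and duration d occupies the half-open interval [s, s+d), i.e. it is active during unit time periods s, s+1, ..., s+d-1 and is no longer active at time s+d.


Each activity i is active on [start_i, start_i + duration_i).
Compute total resource usage per time slot:
  t=0: active resources = [5], total = 5
  t=1: active resources = [5], total = 5
  t=2: active resources = [1, 1, 5], total = 7
  t=3: active resources = [1, 1], total = 2
  t=4: active resources = [1], total = 1
  t=5: active resources = [1, 1], total = 2
  t=6: active resources = [1, 2], total = 3
  t=7: active resources = [1, 2], total = 3
  t=8: active resources = [1, 2], total = 3
  t=9: active resources = [2], total = 2
  t=10: active resources = [2], total = 2
  t=11: active resources = [2], total = 2
Peak resource demand = 7

7


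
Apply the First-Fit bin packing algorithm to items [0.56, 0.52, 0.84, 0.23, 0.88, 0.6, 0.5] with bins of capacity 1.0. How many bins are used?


Place items sequentially using First-Fit:
  Item 0.56 -> new Bin 1
  Item 0.52 -> new Bin 2
  Item 0.84 -> new Bin 3
  Item 0.23 -> Bin 1 (now 0.79)
  Item 0.88 -> new Bin 4
  Item 0.6 -> new Bin 5
  Item 0.5 -> new Bin 6
Total bins used = 6

6


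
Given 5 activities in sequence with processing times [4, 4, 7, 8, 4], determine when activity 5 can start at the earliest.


Activity 5 starts after activities 1 through 4 complete.
Predecessor durations: [4, 4, 7, 8]
ES = 4 + 4 + 7 + 8 = 23

23


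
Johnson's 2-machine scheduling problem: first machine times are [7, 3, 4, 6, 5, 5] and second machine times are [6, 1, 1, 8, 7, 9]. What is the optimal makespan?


Apply Johnson's rule:
  Group 1 (a <= b): [(5, 5, 7), (6, 5, 9), (4, 6, 8)]
  Group 2 (a > b): [(1, 7, 6), (2, 3, 1), (3, 4, 1)]
Optimal job order: [5, 6, 4, 1, 2, 3]
Schedule:
  Job 5: M1 done at 5, M2 done at 12
  Job 6: M1 done at 10, M2 done at 21
  Job 4: M1 done at 16, M2 done at 29
  Job 1: M1 done at 23, M2 done at 35
  Job 2: M1 done at 26, M2 done at 36
  Job 3: M1 done at 30, M2 done at 37
Makespan = 37

37


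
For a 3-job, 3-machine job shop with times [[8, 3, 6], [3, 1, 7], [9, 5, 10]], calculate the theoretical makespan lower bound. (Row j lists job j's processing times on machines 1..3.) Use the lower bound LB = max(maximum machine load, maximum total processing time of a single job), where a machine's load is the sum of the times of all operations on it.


Machine loads:
  Machine 1: 8 + 3 + 9 = 20
  Machine 2: 3 + 1 + 5 = 9
  Machine 3: 6 + 7 + 10 = 23
Max machine load = 23
Job totals:
  Job 1: 17
  Job 2: 11
  Job 3: 24
Max job total = 24
Lower bound = max(23, 24) = 24

24


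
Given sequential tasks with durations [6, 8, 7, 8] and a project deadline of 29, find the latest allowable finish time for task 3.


LF(activity 3) = deadline - sum of successor durations
Successors: activities 4 through 4 with durations [8]
Sum of successor durations = 8
LF = 29 - 8 = 21

21


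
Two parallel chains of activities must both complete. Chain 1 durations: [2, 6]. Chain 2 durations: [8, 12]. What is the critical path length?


Path A total = 2 + 6 = 8
Path B total = 8 + 12 = 20
Critical path = longest path = max(8, 20) = 20

20


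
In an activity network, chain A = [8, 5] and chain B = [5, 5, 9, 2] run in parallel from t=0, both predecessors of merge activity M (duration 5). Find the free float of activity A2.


ES(A2) = sum of predecessors on chain A = 8
EF(A2) = ES + duration = 8 + 5 = 13
Successor of A2 is M. ES(M) = max(sum(A), sum(B)) = max(13, 21) = 21
Free float = ES(successor) - EF(current) = 21 - 13 = 8

8


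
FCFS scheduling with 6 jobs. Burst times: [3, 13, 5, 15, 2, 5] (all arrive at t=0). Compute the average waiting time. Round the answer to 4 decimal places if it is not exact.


FCFS order (as given): [3, 13, 5, 15, 2, 5]
Waiting times:
  Job 1: wait = 0
  Job 2: wait = 3
  Job 3: wait = 16
  Job 4: wait = 21
  Job 5: wait = 36
  Job 6: wait = 38
Sum of waiting times = 114
Average waiting time = 114/6 = 19.0

19.0


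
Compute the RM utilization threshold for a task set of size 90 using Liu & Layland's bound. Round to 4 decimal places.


Compute 2^(1/90) = 1.0077313692
Subtract 1: 1.0077313692 - 1 = 0.0077313692
Multiply by n: 90 * 0.0077313692 = 0.6958232280
Round to 4 dp: 0.6958

0.6958


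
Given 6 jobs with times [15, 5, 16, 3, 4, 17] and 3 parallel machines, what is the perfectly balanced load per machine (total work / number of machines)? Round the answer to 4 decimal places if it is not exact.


Total processing time = 15 + 5 + 16 + 3 + 4 + 17 = 60
Number of machines = 3
Ideal balanced load = 60 / 3 = 20.0

20.0


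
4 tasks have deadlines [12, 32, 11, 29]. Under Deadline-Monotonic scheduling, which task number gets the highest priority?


Sort tasks by relative deadline (ascending):
  Task 3: deadline = 11
  Task 1: deadline = 12
  Task 4: deadline = 29
  Task 2: deadline = 32
Priority order (highest first): [3, 1, 4, 2]
Highest priority task = 3

3


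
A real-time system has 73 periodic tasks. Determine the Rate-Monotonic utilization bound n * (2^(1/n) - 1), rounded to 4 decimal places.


Compute 2^(1/73) = 1.0095403890
Subtract 1: 1.0095403890 - 1 = 0.0095403890
Multiply by n: 73 * 0.0095403890 = 0.6964483970
Round to 4 dp: 0.6964

0.6964


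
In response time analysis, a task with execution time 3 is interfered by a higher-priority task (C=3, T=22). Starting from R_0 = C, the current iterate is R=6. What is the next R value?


R_next = C + ceil(R_prev / T_hp) * C_hp
ceil(6 / 22) = ceil(0.2727) = 1
Interference = 1 * 3 = 3
R_next = 3 + 3 = 6
R_next = R_prev, so the iteration has converged (response time = 6).

6


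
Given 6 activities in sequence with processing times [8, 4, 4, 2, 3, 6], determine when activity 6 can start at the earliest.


Activity 6 starts after activities 1 through 5 complete.
Predecessor durations: [8, 4, 4, 2, 3]
ES = 8 + 4 + 4 + 2 + 3 = 21

21


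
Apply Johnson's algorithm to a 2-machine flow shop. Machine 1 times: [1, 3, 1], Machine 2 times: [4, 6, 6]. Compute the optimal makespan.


Apply Johnson's rule:
  Group 1 (a <= b): [(1, 1, 4), (3, 1, 6), (2, 3, 6)]
  Group 2 (a > b): []
Optimal job order: [1, 3, 2]
Schedule:
  Job 1: M1 done at 1, M2 done at 5
  Job 3: M1 done at 2, M2 done at 11
  Job 2: M1 done at 5, M2 done at 17
Makespan = 17

17


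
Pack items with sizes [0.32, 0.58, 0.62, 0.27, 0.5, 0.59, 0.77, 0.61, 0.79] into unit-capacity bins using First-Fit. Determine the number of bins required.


Place items sequentially using First-Fit:
  Item 0.32 -> new Bin 1
  Item 0.58 -> Bin 1 (now 0.9)
  Item 0.62 -> new Bin 2
  Item 0.27 -> Bin 2 (now 0.89)
  Item 0.5 -> new Bin 3
  Item 0.59 -> new Bin 4
  Item 0.77 -> new Bin 5
  Item 0.61 -> new Bin 6
  Item 0.79 -> new Bin 7
Total bins used = 7

7


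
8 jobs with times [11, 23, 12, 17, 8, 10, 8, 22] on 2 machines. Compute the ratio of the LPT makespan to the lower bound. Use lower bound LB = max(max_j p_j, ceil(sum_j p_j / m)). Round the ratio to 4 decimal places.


LPT order: [23, 22, 17, 12, 11, 10, 8, 8]
Machine loads after assignment: [54, 57]
LPT makespan = 57
Lower bound = max(max_job, ceil(total/2)) = max(23, 56) = 56
Ratio = 57 / 56 = 1.0179

1.0179


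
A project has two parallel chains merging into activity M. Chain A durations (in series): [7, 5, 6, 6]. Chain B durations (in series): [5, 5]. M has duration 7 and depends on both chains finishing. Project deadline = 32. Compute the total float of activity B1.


Forward pass: ES(B1) = sum of predecessors on chain B = 0
EF = ES + duration = 0 + 5 = 5
Backward pass: LF(M) = deadline = 32; LS(M) = 32 - 7 = 25
LF(B1) = LS(M) - sum(successors on chain B) = 25 - 5 = 20
LS = LF - duration = 20 - 5 = 15
Total float = LS - ES = 15 - 0 = 15

15


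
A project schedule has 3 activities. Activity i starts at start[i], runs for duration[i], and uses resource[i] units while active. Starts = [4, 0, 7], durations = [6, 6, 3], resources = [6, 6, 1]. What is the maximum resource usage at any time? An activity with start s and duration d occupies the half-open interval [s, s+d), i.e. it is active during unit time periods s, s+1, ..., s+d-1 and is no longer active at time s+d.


Each activity i is active on [start_i, start_i + duration_i).
Compute total resource usage per time slot:
  t=0: active resources = [6], total = 6
  t=1: active resources = [6], total = 6
  t=2: active resources = [6], total = 6
  t=3: active resources = [6], total = 6
  t=4: active resources = [6, 6], total = 12
  t=5: active resources = [6, 6], total = 12
  t=6: active resources = [6], total = 6
  t=7: active resources = [6, 1], total = 7
  t=8: active resources = [6, 1], total = 7
  t=9: active resources = [6, 1], total = 7
Peak resource demand = 12

12


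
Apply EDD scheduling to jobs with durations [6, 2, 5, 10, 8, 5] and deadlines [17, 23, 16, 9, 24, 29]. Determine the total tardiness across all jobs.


Sort by due date (EDD order): [(10, 9), (5, 16), (6, 17), (2, 23), (8, 24), (5, 29)]
Compute completion times and tardiness:
  Job 1: p=10, d=9, C=10, tardiness=max(0,10-9)=1
  Job 2: p=5, d=16, C=15, tardiness=max(0,15-16)=0
  Job 3: p=6, d=17, C=21, tardiness=max(0,21-17)=4
  Job 4: p=2, d=23, C=23, tardiness=max(0,23-23)=0
  Job 5: p=8, d=24, C=31, tardiness=max(0,31-24)=7
  Job 6: p=5, d=29, C=36, tardiness=max(0,36-29)=7
Total tardiness = 19

19


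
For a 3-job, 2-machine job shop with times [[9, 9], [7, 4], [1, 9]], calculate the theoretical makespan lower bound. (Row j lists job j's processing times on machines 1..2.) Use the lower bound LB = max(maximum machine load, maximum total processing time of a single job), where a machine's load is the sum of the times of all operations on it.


Machine loads:
  Machine 1: 9 + 7 + 1 = 17
  Machine 2: 9 + 4 + 9 = 22
Max machine load = 22
Job totals:
  Job 1: 18
  Job 2: 11
  Job 3: 10
Max job total = 18
Lower bound = max(22, 18) = 22

22


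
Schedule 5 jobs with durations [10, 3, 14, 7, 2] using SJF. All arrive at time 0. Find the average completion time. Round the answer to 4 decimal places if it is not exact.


SJF order (ascending): [2, 3, 7, 10, 14]
Completion times:
  Job 1: burst=2, C=2
  Job 2: burst=3, C=5
  Job 3: burst=7, C=12
  Job 4: burst=10, C=22
  Job 5: burst=14, C=36
Average completion = 77/5 = 15.4

15.4


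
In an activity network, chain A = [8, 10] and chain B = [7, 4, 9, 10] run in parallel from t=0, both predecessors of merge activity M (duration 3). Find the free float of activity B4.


ES(B4) = sum of predecessors on chain B = 20
EF(B4) = ES + duration = 20 + 10 = 30
Successor of B4 is M. ES(M) = max(sum(A), sum(B)) = max(18, 30) = 30
Free float = ES(successor) - EF(current) = 30 - 30 = 0

0


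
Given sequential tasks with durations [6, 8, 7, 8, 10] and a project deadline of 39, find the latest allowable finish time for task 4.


LF(activity 4) = deadline - sum of successor durations
Successors: activities 5 through 5 with durations [10]
Sum of successor durations = 10
LF = 39 - 10 = 29

29


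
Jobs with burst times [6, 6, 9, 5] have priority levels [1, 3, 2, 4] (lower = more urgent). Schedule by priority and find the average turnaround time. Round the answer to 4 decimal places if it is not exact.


Sort by priority (ascending = highest first):
Order: [(1, 6), (2, 9), (3, 6), (4, 5)]
Completion times:
  Priority 1, burst=6, C=6
  Priority 2, burst=9, C=15
  Priority 3, burst=6, C=21
  Priority 4, burst=5, C=26
Average turnaround = 68/4 = 17.0

17.0


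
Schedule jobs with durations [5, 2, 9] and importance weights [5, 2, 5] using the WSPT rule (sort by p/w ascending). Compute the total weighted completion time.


Compute p/w ratios and sort ascending (WSPT): [(5, 5), (2, 2), (9, 5)]
Compute weighted completion times:
  Job (p=5,w=5): C=5, w*C=5*5=25
  Job (p=2,w=2): C=7, w*C=2*7=14
  Job (p=9,w=5): C=16, w*C=5*16=80
Total weighted completion time = 119

119


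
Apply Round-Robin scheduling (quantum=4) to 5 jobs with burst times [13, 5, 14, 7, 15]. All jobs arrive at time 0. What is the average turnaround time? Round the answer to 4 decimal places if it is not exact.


Time quantum = 4
Execution trace:
  J1 runs 4 units, time = 4
  J2 runs 4 units, time = 8
  J3 runs 4 units, time = 12
  J4 runs 4 units, time = 16
  J5 runs 4 units, time = 20
  J1 runs 4 units, time = 24
  J2 runs 1 units, time = 25
  J3 runs 4 units, time = 29
  J4 runs 3 units, time = 32
  J5 runs 4 units, time = 36
  J1 runs 4 units, time = 40
  J3 runs 4 units, time = 44
  J5 runs 4 units, time = 48
  J1 runs 1 units, time = 49
  J3 runs 2 units, time = 51
  J5 runs 3 units, time = 54
Finish times: [49, 25, 51, 32, 54]
Average turnaround = 211/5 = 42.2

42.2


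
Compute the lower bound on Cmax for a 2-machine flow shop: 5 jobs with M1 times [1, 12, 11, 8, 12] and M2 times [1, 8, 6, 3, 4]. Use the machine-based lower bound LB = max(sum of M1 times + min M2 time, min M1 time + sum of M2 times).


LB1 = sum(M1 times) + min(M2 times) = 44 + 1 = 45
LB2 = min(M1 times) + sum(M2 times) = 1 + 22 = 23
Lower bound = max(LB1, LB2) = max(45, 23) = 45

45


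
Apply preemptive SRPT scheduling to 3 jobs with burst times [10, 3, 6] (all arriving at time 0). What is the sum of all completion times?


Since all jobs arrive at t=0, SRPT equals SPT ordering.
SPT order: [3, 6, 10]
Completion times:
  Job 1: p=3, C=3
  Job 2: p=6, C=9
  Job 3: p=10, C=19
Total completion time = 3 + 9 + 19 = 31

31


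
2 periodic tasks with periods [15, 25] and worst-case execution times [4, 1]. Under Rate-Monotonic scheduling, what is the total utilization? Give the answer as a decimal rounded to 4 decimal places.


Compute individual utilizations (exact fractions):
  Task 1: C/T = 4/15 (approx. 0.2667)
  Task 2: C/T = 1/25 (approx. 0.04)
Total utilization U = 4/15 + 1/25 = 23/75
Rounded to 4 decimal places: U = 0.3067
RM (Liu & Layland) bound for 2 tasks = 0.828427; compare with U = 23/75 (approx. 0.306667)
U <= bound, so schedulable by RM sufficient condition.

0.3067


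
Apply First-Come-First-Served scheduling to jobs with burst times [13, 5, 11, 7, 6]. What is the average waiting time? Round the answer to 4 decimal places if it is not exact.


FCFS order (as given): [13, 5, 11, 7, 6]
Waiting times:
  Job 1: wait = 0
  Job 2: wait = 13
  Job 3: wait = 18
  Job 4: wait = 29
  Job 5: wait = 36
Sum of waiting times = 96
Average waiting time = 96/5 = 19.2

19.2


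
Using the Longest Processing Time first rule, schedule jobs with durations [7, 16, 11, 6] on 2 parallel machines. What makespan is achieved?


Sort jobs in decreasing order (LPT): [16, 11, 7, 6]
Assign each job to the least loaded machine:
  Machine 1: jobs [16, 6], load = 22
  Machine 2: jobs [11, 7], load = 18
Makespan = max load = 22

22


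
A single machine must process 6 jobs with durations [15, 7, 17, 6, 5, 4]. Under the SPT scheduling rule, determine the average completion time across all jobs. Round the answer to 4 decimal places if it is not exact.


Sort jobs by processing time (SPT order): [4, 5, 6, 7, 15, 17]
Compute completion times sequentially:
  Job 1: processing = 4, completes at 4
  Job 2: processing = 5, completes at 9
  Job 3: processing = 6, completes at 15
  Job 4: processing = 7, completes at 22
  Job 5: processing = 15, completes at 37
  Job 6: processing = 17, completes at 54
Sum of completion times = 141
Average completion time = 141/6 = 23.5

23.5


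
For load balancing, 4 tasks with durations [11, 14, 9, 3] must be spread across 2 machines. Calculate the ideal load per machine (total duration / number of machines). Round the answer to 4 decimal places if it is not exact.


Total processing time = 11 + 14 + 9 + 3 = 37
Number of machines = 2
Ideal balanced load = 37 / 2 = 18.5

18.5


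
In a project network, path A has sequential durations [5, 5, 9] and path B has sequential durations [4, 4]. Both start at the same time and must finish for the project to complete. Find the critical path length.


Path A total = 5 + 5 + 9 = 19
Path B total = 4 + 4 = 8
Critical path = longest path = max(19, 8) = 19

19


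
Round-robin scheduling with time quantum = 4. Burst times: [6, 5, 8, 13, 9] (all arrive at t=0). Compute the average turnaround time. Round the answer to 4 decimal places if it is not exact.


Time quantum = 4
Execution trace:
  J1 runs 4 units, time = 4
  J2 runs 4 units, time = 8
  J3 runs 4 units, time = 12
  J4 runs 4 units, time = 16
  J5 runs 4 units, time = 20
  J1 runs 2 units, time = 22
  J2 runs 1 units, time = 23
  J3 runs 4 units, time = 27
  J4 runs 4 units, time = 31
  J5 runs 4 units, time = 35
  J4 runs 4 units, time = 39
  J5 runs 1 units, time = 40
  J4 runs 1 units, time = 41
Finish times: [22, 23, 27, 41, 40]
Average turnaround = 153/5 = 30.6

30.6


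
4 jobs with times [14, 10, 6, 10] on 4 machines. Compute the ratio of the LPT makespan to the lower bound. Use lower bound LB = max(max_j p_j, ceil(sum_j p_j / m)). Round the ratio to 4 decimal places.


LPT order: [14, 10, 10, 6]
Machine loads after assignment: [14, 10, 10, 6]
LPT makespan = 14
Lower bound = max(max_job, ceil(total/4)) = max(14, 10) = 14
Ratio = 14 / 14 = 1.0

1.0


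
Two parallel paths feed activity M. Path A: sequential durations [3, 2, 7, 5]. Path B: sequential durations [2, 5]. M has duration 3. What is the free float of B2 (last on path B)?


ES(B2) = sum of predecessors on chain B = 2
EF(B2) = ES + duration = 2 + 5 = 7
Successor of B2 is M. ES(M) = max(sum(A), sum(B)) = max(17, 7) = 17
Free float = ES(successor) - EF(current) = 17 - 7 = 10

10


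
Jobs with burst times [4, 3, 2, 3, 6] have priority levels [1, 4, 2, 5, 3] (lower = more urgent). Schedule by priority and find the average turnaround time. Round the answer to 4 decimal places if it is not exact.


Sort by priority (ascending = highest first):
Order: [(1, 4), (2, 2), (3, 6), (4, 3), (5, 3)]
Completion times:
  Priority 1, burst=4, C=4
  Priority 2, burst=2, C=6
  Priority 3, burst=6, C=12
  Priority 4, burst=3, C=15
  Priority 5, burst=3, C=18
Average turnaround = 55/5 = 11.0

11.0


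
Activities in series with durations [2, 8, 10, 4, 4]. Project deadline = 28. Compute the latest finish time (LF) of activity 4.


LF(activity 4) = deadline - sum of successor durations
Successors: activities 5 through 5 with durations [4]
Sum of successor durations = 4
LF = 28 - 4 = 24

24


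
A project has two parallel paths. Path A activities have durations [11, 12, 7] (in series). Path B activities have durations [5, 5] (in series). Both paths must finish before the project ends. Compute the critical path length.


Path A total = 11 + 12 + 7 = 30
Path B total = 5 + 5 = 10
Critical path = longest path = max(30, 10) = 30

30


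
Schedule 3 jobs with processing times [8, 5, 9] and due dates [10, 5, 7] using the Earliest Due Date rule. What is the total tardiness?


Sort by due date (EDD order): [(5, 5), (9, 7), (8, 10)]
Compute completion times and tardiness:
  Job 1: p=5, d=5, C=5, tardiness=max(0,5-5)=0
  Job 2: p=9, d=7, C=14, tardiness=max(0,14-7)=7
  Job 3: p=8, d=10, C=22, tardiness=max(0,22-10)=12
Total tardiness = 19

19


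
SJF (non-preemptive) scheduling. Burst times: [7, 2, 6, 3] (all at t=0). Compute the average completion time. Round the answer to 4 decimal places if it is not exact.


SJF order (ascending): [2, 3, 6, 7]
Completion times:
  Job 1: burst=2, C=2
  Job 2: burst=3, C=5
  Job 3: burst=6, C=11
  Job 4: burst=7, C=18
Average completion = 36/4 = 9.0

9.0


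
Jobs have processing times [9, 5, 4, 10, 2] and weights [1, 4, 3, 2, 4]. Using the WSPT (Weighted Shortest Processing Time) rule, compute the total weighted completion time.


Compute p/w ratios and sort ascending (WSPT): [(2, 4), (5, 4), (4, 3), (10, 2), (9, 1)]
Compute weighted completion times:
  Job (p=2,w=4): C=2, w*C=4*2=8
  Job (p=5,w=4): C=7, w*C=4*7=28
  Job (p=4,w=3): C=11, w*C=3*11=33
  Job (p=10,w=2): C=21, w*C=2*21=42
  Job (p=9,w=1): C=30, w*C=1*30=30
Total weighted completion time = 141

141


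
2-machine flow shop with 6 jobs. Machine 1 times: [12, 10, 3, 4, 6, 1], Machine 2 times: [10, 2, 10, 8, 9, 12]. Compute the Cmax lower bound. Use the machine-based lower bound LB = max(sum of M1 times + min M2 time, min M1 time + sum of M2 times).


LB1 = sum(M1 times) + min(M2 times) = 36 + 2 = 38
LB2 = min(M1 times) + sum(M2 times) = 1 + 51 = 52
Lower bound = max(LB1, LB2) = max(38, 52) = 52

52


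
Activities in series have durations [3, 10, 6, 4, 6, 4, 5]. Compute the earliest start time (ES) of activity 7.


Activity 7 starts after activities 1 through 6 complete.
Predecessor durations: [3, 10, 6, 4, 6, 4]
ES = 3 + 10 + 6 + 4 + 6 + 4 = 33

33


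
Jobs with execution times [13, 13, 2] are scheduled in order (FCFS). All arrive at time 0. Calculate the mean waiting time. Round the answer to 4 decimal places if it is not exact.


FCFS order (as given): [13, 13, 2]
Waiting times:
  Job 1: wait = 0
  Job 2: wait = 13
  Job 3: wait = 26
Sum of waiting times = 39
Average waiting time = 39/3 = 13.0

13.0


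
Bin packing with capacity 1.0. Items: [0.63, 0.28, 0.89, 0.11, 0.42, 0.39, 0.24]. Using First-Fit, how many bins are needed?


Place items sequentially using First-Fit:
  Item 0.63 -> new Bin 1
  Item 0.28 -> Bin 1 (now 0.91)
  Item 0.89 -> new Bin 2
  Item 0.11 -> Bin 2 (now 1.0)
  Item 0.42 -> new Bin 3
  Item 0.39 -> Bin 3 (now 0.81)
  Item 0.24 -> new Bin 4
Total bins used = 4

4


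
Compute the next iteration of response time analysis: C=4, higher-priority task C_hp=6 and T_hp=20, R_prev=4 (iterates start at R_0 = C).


R_next = C + ceil(R_prev / T_hp) * C_hp
ceil(4 / 20) = ceil(0.2) = 1
Interference = 1 * 6 = 6
R_next = 4 + 6 = 10

10


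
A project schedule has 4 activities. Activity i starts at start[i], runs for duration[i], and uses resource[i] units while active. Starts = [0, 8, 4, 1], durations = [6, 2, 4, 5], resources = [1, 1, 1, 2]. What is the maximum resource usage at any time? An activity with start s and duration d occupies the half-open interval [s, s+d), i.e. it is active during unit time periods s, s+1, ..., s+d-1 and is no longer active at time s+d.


Each activity i is active on [start_i, start_i + duration_i).
Compute total resource usage per time slot:
  t=0: active resources = [1], total = 1
  t=1: active resources = [1, 2], total = 3
  t=2: active resources = [1, 2], total = 3
  t=3: active resources = [1, 2], total = 3
  t=4: active resources = [1, 1, 2], total = 4
  t=5: active resources = [1, 1, 2], total = 4
  t=6: active resources = [1], total = 1
  t=7: active resources = [1], total = 1
  t=8: active resources = [1], total = 1
  t=9: active resources = [1], total = 1
Peak resource demand = 4

4


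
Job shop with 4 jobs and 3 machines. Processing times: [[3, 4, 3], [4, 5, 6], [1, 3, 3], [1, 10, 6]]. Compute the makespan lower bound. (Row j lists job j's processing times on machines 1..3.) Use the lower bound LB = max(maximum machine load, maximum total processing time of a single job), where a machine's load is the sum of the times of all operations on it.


Machine loads:
  Machine 1: 3 + 4 + 1 + 1 = 9
  Machine 2: 4 + 5 + 3 + 10 = 22
  Machine 3: 3 + 6 + 3 + 6 = 18
Max machine load = 22
Job totals:
  Job 1: 10
  Job 2: 15
  Job 3: 7
  Job 4: 17
Max job total = 17
Lower bound = max(22, 17) = 22

22


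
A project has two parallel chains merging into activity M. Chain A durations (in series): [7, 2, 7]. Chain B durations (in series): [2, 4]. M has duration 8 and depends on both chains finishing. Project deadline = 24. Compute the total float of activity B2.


Forward pass: ES(B2) = sum of predecessors on chain B = 2
EF = ES + duration = 2 + 4 = 6
Backward pass: LF(M) = deadline = 24; LS(M) = 24 - 8 = 16
LF(B2) = LS(M) - sum(successors on chain B) = 16 - 0 = 16
LS = LF - duration = 16 - 4 = 12
Total float = LS - ES = 12 - 2 = 10

10


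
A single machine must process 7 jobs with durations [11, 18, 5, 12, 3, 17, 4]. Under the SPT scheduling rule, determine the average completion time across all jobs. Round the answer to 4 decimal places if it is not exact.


Sort jobs by processing time (SPT order): [3, 4, 5, 11, 12, 17, 18]
Compute completion times sequentially:
  Job 1: processing = 3, completes at 3
  Job 2: processing = 4, completes at 7
  Job 3: processing = 5, completes at 12
  Job 4: processing = 11, completes at 23
  Job 5: processing = 12, completes at 35
  Job 6: processing = 17, completes at 52
  Job 7: processing = 18, completes at 70
Sum of completion times = 202
Average completion time = 202/7 = 28.8571

28.8571


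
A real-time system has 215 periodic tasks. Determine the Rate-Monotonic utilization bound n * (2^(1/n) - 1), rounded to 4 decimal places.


Compute 2^(1/215) = 1.0032291429
Subtract 1: 1.0032291429 - 1 = 0.0032291429
Multiply by n: 215 * 0.0032291429 = 0.6942657235
Round to 4 dp: 0.6943

0.6943


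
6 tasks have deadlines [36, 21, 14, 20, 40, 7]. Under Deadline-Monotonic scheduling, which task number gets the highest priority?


Sort tasks by relative deadline (ascending):
  Task 6: deadline = 7
  Task 3: deadline = 14
  Task 4: deadline = 20
  Task 2: deadline = 21
  Task 1: deadline = 36
  Task 5: deadline = 40
Priority order (highest first): [6, 3, 4, 2, 1, 5]
Highest priority task = 6

6


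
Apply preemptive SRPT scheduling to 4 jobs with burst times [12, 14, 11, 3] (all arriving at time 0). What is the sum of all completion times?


Since all jobs arrive at t=0, SRPT equals SPT ordering.
SPT order: [3, 11, 12, 14]
Completion times:
  Job 1: p=3, C=3
  Job 2: p=11, C=14
  Job 3: p=12, C=26
  Job 4: p=14, C=40
Total completion time = 3 + 14 + 26 + 40 = 83

83


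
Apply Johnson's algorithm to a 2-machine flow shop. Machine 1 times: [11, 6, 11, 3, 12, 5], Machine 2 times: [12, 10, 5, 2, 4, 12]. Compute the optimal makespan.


Apply Johnson's rule:
  Group 1 (a <= b): [(6, 5, 12), (2, 6, 10), (1, 11, 12)]
  Group 2 (a > b): [(3, 11, 5), (5, 12, 4), (4, 3, 2)]
Optimal job order: [6, 2, 1, 3, 5, 4]
Schedule:
  Job 6: M1 done at 5, M2 done at 17
  Job 2: M1 done at 11, M2 done at 27
  Job 1: M1 done at 22, M2 done at 39
  Job 3: M1 done at 33, M2 done at 44
  Job 5: M1 done at 45, M2 done at 49
  Job 4: M1 done at 48, M2 done at 51
Makespan = 51

51


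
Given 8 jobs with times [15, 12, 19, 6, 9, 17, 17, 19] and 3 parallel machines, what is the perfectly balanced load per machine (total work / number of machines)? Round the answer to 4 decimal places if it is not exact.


Total processing time = 15 + 12 + 19 + 6 + 9 + 17 + 17 + 19 = 114
Number of machines = 3
Ideal balanced load = 114 / 3 = 38.0

38.0


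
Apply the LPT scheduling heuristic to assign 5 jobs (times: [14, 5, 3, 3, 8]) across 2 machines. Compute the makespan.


Sort jobs in decreasing order (LPT): [14, 8, 5, 3, 3]
Assign each job to the least loaded machine:
  Machine 1: jobs [14, 3], load = 17
  Machine 2: jobs [8, 5, 3], load = 16
Makespan = max load = 17

17


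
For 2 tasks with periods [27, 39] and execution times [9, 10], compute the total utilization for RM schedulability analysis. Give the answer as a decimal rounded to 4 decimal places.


Compute individual utilizations (exact fractions):
  Task 1: C/T = 9/27 = 1/3 (approx. 0.3333)
  Task 2: C/T = 10/39 (approx. 0.2564)
Total utilization U = 1/3 + 10/39 = 23/39
Rounded to 4 decimal places: U = 0.5897
RM (Liu & Layland) bound for 2 tasks = 0.828427; compare with U = 23/39 (approx. 0.589744)
U <= bound, so schedulable by RM sufficient condition.

0.5897


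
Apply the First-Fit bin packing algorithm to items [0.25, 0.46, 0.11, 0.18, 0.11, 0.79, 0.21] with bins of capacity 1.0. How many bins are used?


Place items sequentially using First-Fit:
  Item 0.25 -> new Bin 1
  Item 0.46 -> Bin 1 (now 0.71)
  Item 0.11 -> Bin 1 (now 0.82)
  Item 0.18 -> Bin 1 (now 1.0)
  Item 0.11 -> new Bin 2
  Item 0.79 -> Bin 2 (now 0.9)
  Item 0.21 -> new Bin 3
Total bins used = 3

3


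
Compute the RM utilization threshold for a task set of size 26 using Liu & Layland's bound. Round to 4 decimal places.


Compute 2^(1/26) = 1.0270180507
Subtract 1: 1.0270180507 - 1 = 0.0270180507
Multiply by n: 26 * 0.0270180507 = 0.7024693182
Round to 4 dp: 0.7025

0.7025


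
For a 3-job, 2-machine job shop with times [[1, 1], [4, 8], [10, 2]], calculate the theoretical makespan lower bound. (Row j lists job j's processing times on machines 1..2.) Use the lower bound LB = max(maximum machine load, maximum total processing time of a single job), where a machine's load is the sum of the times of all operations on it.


Machine loads:
  Machine 1: 1 + 4 + 10 = 15
  Machine 2: 1 + 8 + 2 = 11
Max machine load = 15
Job totals:
  Job 1: 2
  Job 2: 12
  Job 3: 12
Max job total = 12
Lower bound = max(15, 12) = 15

15


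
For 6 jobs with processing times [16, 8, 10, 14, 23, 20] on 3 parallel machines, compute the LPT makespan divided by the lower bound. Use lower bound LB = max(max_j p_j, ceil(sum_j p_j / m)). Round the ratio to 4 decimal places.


LPT order: [23, 20, 16, 14, 10, 8]
Machine loads after assignment: [31, 30, 30]
LPT makespan = 31
Lower bound = max(max_job, ceil(total/3)) = max(23, 31) = 31
Ratio = 31 / 31 = 1.0

1.0


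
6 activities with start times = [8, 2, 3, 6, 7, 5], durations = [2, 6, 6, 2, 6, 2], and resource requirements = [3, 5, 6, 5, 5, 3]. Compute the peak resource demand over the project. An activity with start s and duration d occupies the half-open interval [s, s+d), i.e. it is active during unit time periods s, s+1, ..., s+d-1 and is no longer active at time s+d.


Each activity i is active on [start_i, start_i + duration_i).
Compute total resource usage per time slot:
  t=0: active resources = [], total = 0
  t=1: active resources = [], total = 0
  t=2: active resources = [5], total = 5
  t=3: active resources = [5, 6], total = 11
  t=4: active resources = [5, 6], total = 11
  t=5: active resources = [5, 6, 3], total = 14
  t=6: active resources = [5, 6, 5, 3], total = 19
  t=7: active resources = [5, 6, 5, 5], total = 21
  t=8: active resources = [3, 6, 5], total = 14
  t=9: active resources = [3, 5], total = 8
  t=10: active resources = [5], total = 5
  t=11: active resources = [5], total = 5
  t=12: active resources = [5], total = 5
Peak resource demand = 21

21


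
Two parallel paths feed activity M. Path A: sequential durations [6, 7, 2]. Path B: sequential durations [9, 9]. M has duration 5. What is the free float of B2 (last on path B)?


ES(B2) = sum of predecessors on chain B = 9
EF(B2) = ES + duration = 9 + 9 = 18
Successor of B2 is M. ES(M) = max(sum(A), sum(B)) = max(15, 18) = 18
Free float = ES(successor) - EF(current) = 18 - 18 = 0

0


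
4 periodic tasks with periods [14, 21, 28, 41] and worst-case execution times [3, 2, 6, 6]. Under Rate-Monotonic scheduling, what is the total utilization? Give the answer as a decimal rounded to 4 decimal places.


Compute individual utilizations (exact fractions):
  Task 1: C/T = 3/14 (approx. 0.2143)
  Task 2: C/T = 2/21 (approx. 0.0952)
  Task 3: C/T = 6/28 = 3/14 (approx. 0.2143)
  Task 4: C/T = 6/41 (approx. 0.1463)
Total utilization U = 3/14 + 2/21 + 3/14 + 6/41 = 577/861
Rounded to 4 decimal places: U = 0.6702
RM (Liu & Layland) bound for 4 tasks = 0.756828; compare with U = 577/861 (approx. 0.670151)
U <= bound, so schedulable by RM sufficient condition.

0.6702


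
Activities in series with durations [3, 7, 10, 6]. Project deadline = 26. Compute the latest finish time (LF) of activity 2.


LF(activity 2) = deadline - sum of successor durations
Successors: activities 3 through 4 with durations [10, 6]
Sum of successor durations = 16
LF = 26 - 16 = 10

10


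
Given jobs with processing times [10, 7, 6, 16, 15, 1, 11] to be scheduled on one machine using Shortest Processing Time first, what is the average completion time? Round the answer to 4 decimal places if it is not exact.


Sort jobs by processing time (SPT order): [1, 6, 7, 10, 11, 15, 16]
Compute completion times sequentially:
  Job 1: processing = 1, completes at 1
  Job 2: processing = 6, completes at 7
  Job 3: processing = 7, completes at 14
  Job 4: processing = 10, completes at 24
  Job 5: processing = 11, completes at 35
  Job 6: processing = 15, completes at 50
  Job 7: processing = 16, completes at 66
Sum of completion times = 197
Average completion time = 197/7 = 28.1429

28.1429


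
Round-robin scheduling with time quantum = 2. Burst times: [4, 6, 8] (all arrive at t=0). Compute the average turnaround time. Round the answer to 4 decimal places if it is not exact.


Time quantum = 2
Execution trace:
  J1 runs 2 units, time = 2
  J2 runs 2 units, time = 4
  J3 runs 2 units, time = 6
  J1 runs 2 units, time = 8
  J2 runs 2 units, time = 10
  J3 runs 2 units, time = 12
  J2 runs 2 units, time = 14
  J3 runs 2 units, time = 16
  J3 runs 2 units, time = 18
Finish times: [8, 14, 18]
Average turnaround = 40/3 = 13.3333

13.3333


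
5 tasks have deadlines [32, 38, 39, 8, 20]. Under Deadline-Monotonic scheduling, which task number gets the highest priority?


Sort tasks by relative deadline (ascending):
  Task 4: deadline = 8
  Task 5: deadline = 20
  Task 1: deadline = 32
  Task 2: deadline = 38
  Task 3: deadline = 39
Priority order (highest first): [4, 5, 1, 2, 3]
Highest priority task = 4

4


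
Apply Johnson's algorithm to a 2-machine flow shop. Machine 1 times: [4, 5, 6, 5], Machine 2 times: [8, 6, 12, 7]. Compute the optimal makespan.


Apply Johnson's rule:
  Group 1 (a <= b): [(1, 4, 8), (2, 5, 6), (4, 5, 7), (3, 6, 12)]
  Group 2 (a > b): []
Optimal job order: [1, 2, 4, 3]
Schedule:
  Job 1: M1 done at 4, M2 done at 12
  Job 2: M1 done at 9, M2 done at 18
  Job 4: M1 done at 14, M2 done at 25
  Job 3: M1 done at 20, M2 done at 37
Makespan = 37

37
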